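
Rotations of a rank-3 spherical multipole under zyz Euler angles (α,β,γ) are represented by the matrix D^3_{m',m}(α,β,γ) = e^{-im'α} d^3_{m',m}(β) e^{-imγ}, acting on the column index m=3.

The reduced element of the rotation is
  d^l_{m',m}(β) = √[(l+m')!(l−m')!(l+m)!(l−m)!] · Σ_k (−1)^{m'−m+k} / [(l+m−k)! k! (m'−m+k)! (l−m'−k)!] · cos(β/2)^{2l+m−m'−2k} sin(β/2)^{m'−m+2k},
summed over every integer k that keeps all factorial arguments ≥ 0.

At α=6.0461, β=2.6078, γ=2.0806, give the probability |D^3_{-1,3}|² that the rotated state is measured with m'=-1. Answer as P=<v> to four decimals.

P=0.0544

Split into d^3_{-1,3}(β=2.6078) × two z-phases.
With c≡cos(β/2)=0.263739 and s≡sin(β/2)=0.964594, N=[2·24·720·1]^{1/2}=185.903201
k∈{4} keeps every argument non-negative
  k=4: (−1)^0·185.9032/(48)·0.2637^2·0.9646^4 = +0.233224
d^3_{-1,3}(2.6078) = +0.233224
|D^3_{-1,3}|² = |d^3_{-1,3}(β)|² = (+0.233224)² = 0.054393 (the z-rotation phases have unit modulus)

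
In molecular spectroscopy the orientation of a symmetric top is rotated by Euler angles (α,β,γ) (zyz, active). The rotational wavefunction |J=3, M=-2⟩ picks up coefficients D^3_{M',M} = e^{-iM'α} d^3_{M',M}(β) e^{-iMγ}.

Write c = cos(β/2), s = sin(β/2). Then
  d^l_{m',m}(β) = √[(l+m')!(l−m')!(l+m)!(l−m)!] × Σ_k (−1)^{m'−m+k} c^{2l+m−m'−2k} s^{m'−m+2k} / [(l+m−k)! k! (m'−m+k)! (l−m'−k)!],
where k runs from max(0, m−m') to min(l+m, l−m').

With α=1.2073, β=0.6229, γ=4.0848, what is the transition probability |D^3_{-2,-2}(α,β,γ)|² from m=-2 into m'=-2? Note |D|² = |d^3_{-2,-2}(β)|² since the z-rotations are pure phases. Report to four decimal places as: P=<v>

D^3_{-2,-2}(1.2073,0.6229,4.0848) = e^{-i·-2·1.2073}·d^3_{-2,-2}(0.6229)·e^{-i·-2·4.0848}. Compute d first:
c=cos(0.622900/2)=0.951890, s=sin(0.622900/2)=0.306439; N=√[1·120·1·120]=120.000000
Admissible k: 0..1 (factorial args all ≥0)
  k=0: (−1)^0·120.0000/(120)·0.9519^6·0.3064^0 = +0.743911
  k=1: (−1)^1·120.0000/(24)·0.9519^4·0.3064^2 = -0.385484
d^3_{-2,-2}(0.6229) = +0.743911 -0.385484 = +0.358428
|D^3_{-2,-2}|² = |d^3_{-2,-2}(β)|² = (+0.358428)² = 0.128470 (the z-rotation phases have unit modulus)

P=0.1285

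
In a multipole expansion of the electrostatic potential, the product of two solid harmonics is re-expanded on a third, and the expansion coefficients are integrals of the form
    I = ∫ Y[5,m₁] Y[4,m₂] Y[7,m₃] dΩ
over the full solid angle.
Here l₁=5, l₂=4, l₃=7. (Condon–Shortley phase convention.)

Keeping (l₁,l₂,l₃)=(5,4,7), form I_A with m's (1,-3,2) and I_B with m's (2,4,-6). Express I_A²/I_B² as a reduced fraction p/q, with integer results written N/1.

Same 5,4,7: normalisation and zero-m 3j drop out of the ratio.
A: Δ: 2! 8! 6! / 17! → 1/6126120; sum: t=0:+1/138240 t=1:−1/518400 = 11/2073600; 3j²(5 4 7; 1 -3 2) = Δ·Π!·Σ² = 77/4420  (sign -1)
B: Δ: 2! 8! 6! / 17! → 1/6126120; sum: t=2:+1/7257600 = 1/7257600; 3j²(5 4 7; 2 4 -6) = Δ·Π!·Σ² = 2/85  (sign -1)
I_A²/I_B² = (77/4420)/(2/85) = 77/104

77/104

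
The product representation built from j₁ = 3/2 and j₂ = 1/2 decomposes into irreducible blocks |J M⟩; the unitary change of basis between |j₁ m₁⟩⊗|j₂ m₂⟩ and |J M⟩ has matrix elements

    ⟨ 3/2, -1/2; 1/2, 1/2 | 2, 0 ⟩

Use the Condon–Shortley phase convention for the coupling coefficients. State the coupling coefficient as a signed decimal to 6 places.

triangle: 0!*3!*1!/5! = 6/120
(j±m)!: 1!*2!*1!*0!*2!*2! = 8
prefactor² = (2J+1)*Δ*N² = 2
  k=0: +1/(0!*0!*2!*1!*1!*0!) = 1/2
Σ = 1/2  ⇒  CG² = 2*(1/2)² = 1/2
CG = +√(1/2) = +0.707107

+√(1/2) ≈ +0.707107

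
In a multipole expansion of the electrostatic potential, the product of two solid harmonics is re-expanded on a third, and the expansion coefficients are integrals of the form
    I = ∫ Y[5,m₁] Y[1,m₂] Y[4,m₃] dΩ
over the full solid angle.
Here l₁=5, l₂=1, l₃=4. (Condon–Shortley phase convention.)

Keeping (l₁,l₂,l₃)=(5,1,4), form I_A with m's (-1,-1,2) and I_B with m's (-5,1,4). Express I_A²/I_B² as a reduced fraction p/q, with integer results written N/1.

2/15

Same 5,1,4: normalisation and zero-m 3j drop out of the ratio.
A: Δ: 2! 8! 0! / 11! → 1/495; sum: t=0:+1/2880 = 1/2880; 3j²(5 1 4; -1 -1 2) = Δ·Π!·Σ² = 2/165  (sign +1)
B: Δ: 2! 8! 0! / 11! → 1/495; sum: t=2:+1/80640 = 1/80640; 3j²(5 1 4; -5 1 4) = Δ·Π!·Σ² = 1/11  (sign +1)
I_A²/I_B² = (2/165)/(1/11) = 2/15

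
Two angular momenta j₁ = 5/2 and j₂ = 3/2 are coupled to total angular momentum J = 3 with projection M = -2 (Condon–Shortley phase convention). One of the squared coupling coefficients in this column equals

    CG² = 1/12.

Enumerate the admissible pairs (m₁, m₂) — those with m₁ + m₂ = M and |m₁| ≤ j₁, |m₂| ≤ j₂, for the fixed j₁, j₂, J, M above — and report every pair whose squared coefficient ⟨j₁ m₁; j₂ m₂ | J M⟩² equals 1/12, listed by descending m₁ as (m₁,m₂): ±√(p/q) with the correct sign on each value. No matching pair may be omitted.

Admissible pairs with m₁+m₂ = M = -2: (-5/2,1/2), (-3/2,-1/2), (-1/2,-3/2)
  (m₁,m₂)=(-1/2,-3/2): CG² = 1/2, CG = +√(1/2)
  (m₁,m₂)=(-3/2,-1/2): CG² = 1/12, CG = −√(1/12)   ← matches the target
  (m₁,m₂)=(-5/2,1/2): CG² = 5/12, CG = −√(5/12)
Pairs with CG² = 1/12: (-3/2,-1/2): −√(1/12)

(-3/2,-1/2): −√(1/12)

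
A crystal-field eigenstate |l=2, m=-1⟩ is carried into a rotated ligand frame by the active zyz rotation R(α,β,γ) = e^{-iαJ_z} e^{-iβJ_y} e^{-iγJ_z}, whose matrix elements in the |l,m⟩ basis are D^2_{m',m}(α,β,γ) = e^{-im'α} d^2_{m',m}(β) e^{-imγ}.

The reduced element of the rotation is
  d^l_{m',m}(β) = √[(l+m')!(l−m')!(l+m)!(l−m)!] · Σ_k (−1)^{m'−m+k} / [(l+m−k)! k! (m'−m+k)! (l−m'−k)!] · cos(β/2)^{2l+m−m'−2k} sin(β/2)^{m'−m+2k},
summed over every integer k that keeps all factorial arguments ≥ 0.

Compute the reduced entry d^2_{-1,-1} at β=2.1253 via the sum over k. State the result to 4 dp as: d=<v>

d^2_{-1,-1}(β=2.1253) via the finite sum:
c=cos(2.125300/2)=0.486559, s=sin(2.125300/2)=0.873648; N=√[1·6·1·6]=6.000000
Admissible k: 0..1 (factorial args all ≥0)
  k=0: (−1)^0·6.0000/(6)·0.4866^4·0.8736^0 = +0.056045
  k=1: (−1)^1·6.0000/(2)·0.4866^2·0.8736^2 = -0.542081
d^2_{-1,-1}(2.1253) = +0.056045 -0.542081 = -0.486036

d=-0.4860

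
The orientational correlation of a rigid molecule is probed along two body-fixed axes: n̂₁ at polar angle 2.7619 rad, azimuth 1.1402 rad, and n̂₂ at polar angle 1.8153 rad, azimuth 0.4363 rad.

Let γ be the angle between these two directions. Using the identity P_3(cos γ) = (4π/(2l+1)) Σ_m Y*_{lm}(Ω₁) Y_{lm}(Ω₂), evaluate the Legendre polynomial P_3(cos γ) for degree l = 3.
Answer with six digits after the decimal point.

-0.437881

Addition theorem: P_3(cos γ) = (4π/7) Σ_m Y*_{lm}(Ω₁) Y_{lm}(Ω₂), m = −3…3:
  m=-3: Y*=(-0.020421, -0.005850)  Y=(0.098670, -0.368097)  product (-0.004168, 0.006940)
  m=-2: Y*=(0.084954, -0.098918)  Y=(-0.149716, 0.178402)  product (0.004928, 0.029966)
  m=-1: Y*=(0.165652, 0.360629)  Y=(-0.200924, 0.093685)  product (-0.067069, -0.056940)
  m=+0: Y*=(-0.455135, -0.000000)  Y=(0.244541, 0.000000)  product (-0.111299, -0.000000)
  m=+1: Y*=(-0.165652, 0.360629)  Y=(0.200924, 0.093685)  product (-0.067069, 0.056940)
  m=+2: Y*=(0.084954, 0.098918)  Y=(-0.149716, -0.178402)  product (0.004928, -0.029966)
  m=+3: Y*=(0.020421, -0.005850)  Y=(-0.098670, -0.368097)  product (-0.004168, -0.006940)
Σ over m = (-0.243918, -0.000000); ×(4π/7) → (-0.437881, -0.000000). Real part: -0.437881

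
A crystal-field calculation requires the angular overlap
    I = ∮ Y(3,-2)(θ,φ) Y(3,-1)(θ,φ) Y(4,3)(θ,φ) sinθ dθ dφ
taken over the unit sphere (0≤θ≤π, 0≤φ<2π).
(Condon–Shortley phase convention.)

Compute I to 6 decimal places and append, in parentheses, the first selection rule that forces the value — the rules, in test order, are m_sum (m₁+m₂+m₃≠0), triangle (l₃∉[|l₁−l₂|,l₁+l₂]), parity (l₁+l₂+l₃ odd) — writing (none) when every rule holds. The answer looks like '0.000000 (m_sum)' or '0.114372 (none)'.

-0.095955 (none)

Rules hold: Σm=0, L=10 even, 0≤4≤6.
N = 7·7·9 = 441
Δ = 2!·4!·4!/11! = 1/34650
Racah Σ t=0..2: t=0:+1/72 t=1:−1/16 t=2:+1/72 = -5/144
⇒ 3j(3 3 4; 0 0 0)² = 2/77, sgn -1
Racah Σ t=1..2: t=1:−1/144 t=2:+1/288 = -1/288
⇒ 3j(3 3 4; -2 -1 3)² = 1/99, sgn +1
4πI² = N·(3j₀)²·(3jₘ)² = 14/121
I = -1·√(0.115702/4π) = -0.09595473
No selection rule forces the value: the integral is nonzero (none).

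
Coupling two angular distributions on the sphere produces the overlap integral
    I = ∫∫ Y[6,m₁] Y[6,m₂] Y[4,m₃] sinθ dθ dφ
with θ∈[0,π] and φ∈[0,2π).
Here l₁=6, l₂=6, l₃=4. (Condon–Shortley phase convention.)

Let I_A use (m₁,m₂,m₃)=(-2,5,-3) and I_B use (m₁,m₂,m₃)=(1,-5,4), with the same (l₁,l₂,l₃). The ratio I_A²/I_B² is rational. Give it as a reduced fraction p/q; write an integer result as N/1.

49/20

l's match ⇒ only the (l;m) 3-j factors differ between A and B.
A: triangle coeff Δ(6,6,4) = 1/15315300; Σ_t [7,8]: t=7:−1/725760 t=8:+1/5806080 = -1/829440; (3j)²=49/2652 [(6 6 4; -2 5 -3)], sign=+1
B: triangle coeff Δ(6,6,4) = 1/15315300; Σ_t [1,1]: t=1:−1/2903040 = -1/2903040; (3j)²=5/663 [(6 6 4; 1 -5 4)], sign=-1
I_A²/I_B² = (49/2652)/(5/663) = 49/20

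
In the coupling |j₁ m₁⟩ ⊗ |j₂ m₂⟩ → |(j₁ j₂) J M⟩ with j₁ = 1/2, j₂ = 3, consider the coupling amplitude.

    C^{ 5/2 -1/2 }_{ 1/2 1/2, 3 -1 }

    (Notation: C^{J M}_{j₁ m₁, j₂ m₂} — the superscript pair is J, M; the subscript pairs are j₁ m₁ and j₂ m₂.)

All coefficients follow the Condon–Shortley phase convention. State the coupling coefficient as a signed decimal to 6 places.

√[6·1!0!5!/7! · 1!0!2!4!2!3!] = √(576/7)
  +(−1)^0/∏(0,1,0,2,0,3)! = 1/12  (running 1/12)
⟨..|..⟩ = √(576/7)·(1/12) = +0.755929

+√(4/7) = +0.755929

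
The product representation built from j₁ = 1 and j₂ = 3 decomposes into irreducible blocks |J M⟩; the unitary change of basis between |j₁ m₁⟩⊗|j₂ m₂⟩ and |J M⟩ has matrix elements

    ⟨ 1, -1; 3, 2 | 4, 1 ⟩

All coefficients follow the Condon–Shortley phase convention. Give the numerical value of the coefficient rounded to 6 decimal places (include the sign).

+√(3/28) ≈ +0.327327

triangle: 0!×2!×6!/9! = 1440/362880
(j±m)!: 0!×2!×5!×1!×5!×3! = 172800
prefactor² = (2J+1)×Δ×N² = 43200/7
  k=0: +1/(0!×0!×2!×5!×0!×1!) = 1/240
Σ = 1/240  ⇒  CG² = 43200/7×(1/240)² = 3/28
CG = +√(3/28) = +0.327327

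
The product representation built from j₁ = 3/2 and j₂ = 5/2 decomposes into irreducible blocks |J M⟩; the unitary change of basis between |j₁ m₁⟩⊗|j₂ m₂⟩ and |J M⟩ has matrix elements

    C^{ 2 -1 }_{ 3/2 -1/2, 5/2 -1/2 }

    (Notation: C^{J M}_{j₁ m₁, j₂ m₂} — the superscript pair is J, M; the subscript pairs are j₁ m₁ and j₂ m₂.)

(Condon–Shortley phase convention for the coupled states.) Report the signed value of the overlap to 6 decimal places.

j₁+j₂−J=2  J+j₁−j₂=1  J−j₁+j₂=3  j₁+j₂+J+1=7
(j₁±m₁, j₂±m₂, J±M) = (1,2,2,3,1,3)
P² = 12/7
sum k=1..2:
  [1] −1/2 = -1/2
  [2] +1/12 = 1/12
S = -5/12
C² = P²·S² = 25/84 ; C = -0.545545

-0.545545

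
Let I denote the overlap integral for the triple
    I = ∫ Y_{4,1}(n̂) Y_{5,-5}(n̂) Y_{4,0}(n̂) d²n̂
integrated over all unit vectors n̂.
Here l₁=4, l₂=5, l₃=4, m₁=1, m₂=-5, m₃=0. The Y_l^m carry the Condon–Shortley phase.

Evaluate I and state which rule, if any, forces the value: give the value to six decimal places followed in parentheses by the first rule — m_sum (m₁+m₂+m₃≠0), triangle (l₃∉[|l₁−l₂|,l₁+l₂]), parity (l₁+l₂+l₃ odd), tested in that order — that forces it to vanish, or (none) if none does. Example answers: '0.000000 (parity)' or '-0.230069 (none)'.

1 − 5 + 0 = -4 ≠ 0: azimuthal integral kills it; I = 0

0.000000 (m_sum)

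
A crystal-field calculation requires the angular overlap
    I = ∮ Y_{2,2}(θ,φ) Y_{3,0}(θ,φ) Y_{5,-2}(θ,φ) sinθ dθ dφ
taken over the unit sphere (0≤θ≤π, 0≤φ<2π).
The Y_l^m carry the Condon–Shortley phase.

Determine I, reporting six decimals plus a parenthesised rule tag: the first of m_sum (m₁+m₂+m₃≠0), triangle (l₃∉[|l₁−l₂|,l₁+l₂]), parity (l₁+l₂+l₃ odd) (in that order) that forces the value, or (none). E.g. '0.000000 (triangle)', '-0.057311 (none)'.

0.141758 (none)

m-sum 0 ✓  L=10 even ✓  1≤5≤5 ✓
Π(2lᵢ+1) = 5×7×11 = 385
triangle coeff Δ(2,3,5) = 1/2310
Σ_t [0,0]: t=0:+1/144 = 1/144
(3j)²=10/231 [(2 3 5; 0 0 0)], sign=-1
Σ_t [0,0]: t=0:+1/864 = 1/864
(3j)²=1/66 [(2 3 5; 2 0 -2)], sign=-1
⇒ 4πI² = 25/99
I = (+1)√(25/99/(4π)) = 0.14175797
No selection rule forces the value: the integral is nonzero (none).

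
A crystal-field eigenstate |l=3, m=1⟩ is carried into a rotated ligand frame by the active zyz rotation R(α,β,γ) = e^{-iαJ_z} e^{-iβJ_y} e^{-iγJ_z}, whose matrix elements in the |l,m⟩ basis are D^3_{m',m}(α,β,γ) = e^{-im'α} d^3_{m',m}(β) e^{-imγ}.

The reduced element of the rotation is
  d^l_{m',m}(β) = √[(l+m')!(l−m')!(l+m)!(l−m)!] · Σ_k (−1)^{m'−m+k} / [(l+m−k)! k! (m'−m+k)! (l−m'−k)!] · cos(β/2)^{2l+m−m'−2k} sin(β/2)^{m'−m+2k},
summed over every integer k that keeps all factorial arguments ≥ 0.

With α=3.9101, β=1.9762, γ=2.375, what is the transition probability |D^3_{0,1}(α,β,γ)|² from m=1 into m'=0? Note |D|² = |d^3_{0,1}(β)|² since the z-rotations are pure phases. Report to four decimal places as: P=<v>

First d^3_{0,1}(β=1.9762), then the phase factors e^{-i(0)α} and e^{-i(1)γ}:
Half-angle: c=0.550277, s=0.834982. N=√(6·6·24·2)=41.569219
k: max(0,(1)−(0))=1 … min(3+(1),3−(0))=3
  k=1: (−1)^0·41.5692/(12)·0.5503^5·0.8350^1 = +0.145940
  k=2: (−1)^1·41.5692/(4)·0.5503^3·0.8350^3 = -1.008064
  k=3: (−1)^2·41.5692/(12)·0.5503^1·0.8350^5 = +0.773673
d^3_{0,1}(1.9762) = +0.145940 -1.008064 +0.773673 = -0.088450
|D^3_{0,1}|² = |d^3_{0,1}(β)|² = (-0.088450)² = 0.007823 (the z-rotation phases have unit modulus)

P=0.0078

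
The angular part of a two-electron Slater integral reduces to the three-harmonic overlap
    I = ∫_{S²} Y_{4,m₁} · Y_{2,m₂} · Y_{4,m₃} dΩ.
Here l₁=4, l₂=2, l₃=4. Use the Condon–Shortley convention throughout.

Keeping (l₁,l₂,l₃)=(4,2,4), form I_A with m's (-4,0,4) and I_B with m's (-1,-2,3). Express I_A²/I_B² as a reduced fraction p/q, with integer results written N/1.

Shared (l₁,l₂,l₃)=(4,2,4): N and (l;000)² cancel in I_A²/I_B².
A: Δ = 2!·6!·2!/11! = 1/13860; Racah Σ t=2..2: t=2:+1/2880 = 1/2880; ⇒ 3j(4 2 4; -4 0 4)² = 28/495, sgn +1
B: Δ = 2!·6!·2!/11! = 1/13860; Racah Σ t=0..0: t=0:+1/480 = 1/480; ⇒ 3j(4 2 4; -1 -2 3)² = 3/110, sgn -1
I_A²/I_B² = (28/495)/(3/110) = 56/27

56/27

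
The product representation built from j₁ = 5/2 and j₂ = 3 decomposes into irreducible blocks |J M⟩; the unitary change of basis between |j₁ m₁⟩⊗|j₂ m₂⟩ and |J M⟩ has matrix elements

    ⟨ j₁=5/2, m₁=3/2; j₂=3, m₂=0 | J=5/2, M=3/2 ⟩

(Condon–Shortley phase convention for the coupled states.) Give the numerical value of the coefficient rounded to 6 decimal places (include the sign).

-0.483046  (= −√(7/30))

triangle: 3!*2!*3!/9! = 72/362880
(j±m)!: 4!*1!*3!*3!*4!*1! = 20736
prefactor² = (2J+1)*Δ*N² = 864/35
  k=0: +1/(0!*3!*1!*3!*1!*0!) = 1/36
  k=1: −1/(1!*2!*0!*2!*2!*1!) = -1/8
Σ = -7/72  ⇒  CG² = 864/35*(-7/72)² = 7/30
CG = −√(7/30) = -0.483046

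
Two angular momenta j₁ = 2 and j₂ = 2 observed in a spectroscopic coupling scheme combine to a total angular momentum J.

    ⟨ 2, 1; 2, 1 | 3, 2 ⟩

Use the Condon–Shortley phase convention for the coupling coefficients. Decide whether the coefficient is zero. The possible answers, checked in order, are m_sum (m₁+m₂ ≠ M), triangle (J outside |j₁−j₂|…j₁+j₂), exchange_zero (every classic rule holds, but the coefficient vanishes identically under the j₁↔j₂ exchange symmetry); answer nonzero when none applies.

m-sum: m₁+m₂ = 1+1 = 2, M = 2  ✓
triangle: |j₁−j₂| = 0 ≤ J = 3 ≤ j₁+j₂ = 4  ✓
exchange: j₁=j₂ and m₁=m₂, and (−1)^(j₁+j₂−J) = (−1)^1 = −1 forces ⟨j₁m₁;j₂m₂|JM⟩ = −⟨j₂m₂;j₁m₁|JM⟩ = −⟨j₁m₁;j₂m₂|JM⟩ ⇒ the coefficient vanishes identically
Racah sum check: Σ_k collapses to 0 ⇒ CG = 0

exchange_zero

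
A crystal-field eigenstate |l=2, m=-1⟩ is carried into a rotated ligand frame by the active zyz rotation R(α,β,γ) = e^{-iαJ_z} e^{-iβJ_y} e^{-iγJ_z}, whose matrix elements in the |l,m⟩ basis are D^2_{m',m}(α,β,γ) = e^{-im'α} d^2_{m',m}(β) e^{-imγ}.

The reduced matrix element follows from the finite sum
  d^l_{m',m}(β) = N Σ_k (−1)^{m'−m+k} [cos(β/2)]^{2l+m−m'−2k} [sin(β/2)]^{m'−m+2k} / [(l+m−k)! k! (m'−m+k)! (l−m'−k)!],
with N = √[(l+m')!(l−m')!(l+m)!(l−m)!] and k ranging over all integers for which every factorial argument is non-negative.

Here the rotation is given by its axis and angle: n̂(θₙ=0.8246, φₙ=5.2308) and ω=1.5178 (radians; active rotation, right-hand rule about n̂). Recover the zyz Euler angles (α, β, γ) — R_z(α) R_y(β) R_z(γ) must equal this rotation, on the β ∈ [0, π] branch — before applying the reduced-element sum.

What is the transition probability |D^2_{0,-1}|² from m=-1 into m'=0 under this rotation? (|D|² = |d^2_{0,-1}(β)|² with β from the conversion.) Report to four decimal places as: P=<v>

P=0.2732

Axis–angle → zyz. n̂ = (sinθₙcosφₙ, sinθₙsinφₙ, cosθₙ) = (+0.363834, -0.637798, +0.678851), ω = 1.5178.
R = I cosω + sinω [n̂]ₓ + (1−cosω) n̂n̂ᵀ gives
  R = [+0.178335, -0.897658, -0.402997; +0.458137, +0.438210, -0.773358; +0.870808, -0.046711, +0.489399]
β = atan2(√(R₁₃²+R₂₃²), R₃₃) = 1.059396; α = atan2(R₂₃, R₁₃) mod 2π = 4.232004; γ = atan2(R₃₂, −R₃₁) mod 2π = 3.195182
D^2_{0,-1}(4.2320,1.0594,3.1952) = e^{-i·0·4.2320}·d^2_{0,-1}(1.0594)·e^{-i·-1·3.1952}. Compute d first:
c=cos(1.059396/2)=0.862960, s=sin(1.059396/2)=0.505273; N=√[2·2·1·6]=4.898979
k∈{0,1} keeps every argument non-negative
  k=0: (−1)^1·4.8990/(2)·0.8630^3·0.5053^1 = -0.795377
  k=1: (−1)^2·4.8990/(2)·0.8630^1·0.5053^3 = +0.272674
d^2_{0,-1}(1.0594) = -0.795377 +0.272674 = -0.522703
|D^2_{0,-1}|² = |d^2_{0,-1}(β)|² = (-0.522703)² = 0.273218 (the z-rotation phases have unit modulus)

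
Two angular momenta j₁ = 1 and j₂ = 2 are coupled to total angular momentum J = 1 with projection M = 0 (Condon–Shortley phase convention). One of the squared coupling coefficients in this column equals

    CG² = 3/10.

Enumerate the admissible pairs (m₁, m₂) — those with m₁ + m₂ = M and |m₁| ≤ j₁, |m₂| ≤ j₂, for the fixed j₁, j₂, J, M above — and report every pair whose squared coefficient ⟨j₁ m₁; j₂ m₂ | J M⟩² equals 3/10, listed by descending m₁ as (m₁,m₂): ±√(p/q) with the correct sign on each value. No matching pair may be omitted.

(1,-1): +√(3/10); (-1,1): +√(3/10)

Admissible pairs with m₁+m₂ = M = 0: (-1,1), (0,0), (1,-1)
  (m₁,m₂)=(1,-1): CG² = 3/10, CG = +√(3/10)   ← matches the target
  (m₁,m₂)=(0,0): CG² = 2/5, CG = −√(2/5)
  (m₁,m₂)=(-1,1): CG² = 3/10, CG = +√(3/10)   ← matches the target
Pairs with CG² = 3/10: (1,-1): +√(3/10); (-1,1): +√(3/10)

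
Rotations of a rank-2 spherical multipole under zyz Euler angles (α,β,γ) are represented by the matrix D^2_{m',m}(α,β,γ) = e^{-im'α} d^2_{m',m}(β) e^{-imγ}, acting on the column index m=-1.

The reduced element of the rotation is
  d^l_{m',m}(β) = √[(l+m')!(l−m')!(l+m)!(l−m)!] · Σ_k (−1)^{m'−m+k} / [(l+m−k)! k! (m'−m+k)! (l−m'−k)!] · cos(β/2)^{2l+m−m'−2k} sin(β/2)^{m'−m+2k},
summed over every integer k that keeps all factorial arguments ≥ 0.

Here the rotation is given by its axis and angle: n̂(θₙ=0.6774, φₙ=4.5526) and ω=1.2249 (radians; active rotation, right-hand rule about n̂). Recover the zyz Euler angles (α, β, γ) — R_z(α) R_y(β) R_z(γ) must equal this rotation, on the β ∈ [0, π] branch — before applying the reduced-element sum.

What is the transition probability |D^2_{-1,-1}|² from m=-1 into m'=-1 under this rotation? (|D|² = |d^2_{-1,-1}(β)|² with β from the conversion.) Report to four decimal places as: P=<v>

P=0.1750

Axis–angle → zyz. n̂ = (sinθₙcosφₙ, sinθₙsinφₙ, cosθₙ) = (-0.099725, -0.618785, +0.779205), ω = 1.2249.
R = I cosω + sinω [n̂]ₓ + (1−cosω) n̂n̂ᵀ gives
  R = [+0.345613, -0.692267, -0.633496; +0.773841, +0.592118, -0.224870; +0.530775, -0.412507, +0.740349]
β = atan2(√(R₁₃²+R₂₃²), R₃₃) = 0.737207; α = atan2(R₂₃, R₁₃) mod 2π = 3.482685; γ = atan2(R₃₂, −R₃₁) mod 2π = 3.802263
First d^2_{-1,-1}(β=0.7372), then the phase factors e^{-i(-1)α} and e^{-i(-1)γ}:
With c≡cos(β/2)=0.932831 and s≡sin(β/2)=0.360313, N=[1·6·1·6]^{1/2}=6.000000
k∈{0,1} keeps every argument non-negative
  k=0: (−1)^0·6.0000/(6)·0.9328^4·0.3603^0 = +0.757203
  k=1: (−1)^1·6.0000/(2)·0.9328^2·0.3603^2 = -0.338913
d^2_{-1,-1}(0.7372) = +0.757203 -0.338913 = +0.418291
|D^2_{-1,-1}|² = |d^2_{-1,-1}(β)|² = (+0.418291)² = 0.174967 (the z-rotation phases have unit modulus)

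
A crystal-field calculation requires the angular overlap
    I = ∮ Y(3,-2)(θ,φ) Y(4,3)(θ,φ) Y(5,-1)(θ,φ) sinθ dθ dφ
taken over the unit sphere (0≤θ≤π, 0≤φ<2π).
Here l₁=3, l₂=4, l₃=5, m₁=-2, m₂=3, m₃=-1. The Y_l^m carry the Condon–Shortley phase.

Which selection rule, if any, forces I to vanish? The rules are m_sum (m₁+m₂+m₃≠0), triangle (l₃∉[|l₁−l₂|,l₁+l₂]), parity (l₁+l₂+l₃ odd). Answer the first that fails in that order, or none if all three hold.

none

m₁+m₂+m₃ = -2 + 3 − 1 = 0  ✓
triangle: |3−4|=1 ≤ l₃=5 ≤ 3+4=7  ✓
parity: l₁+l₂+l₃ = 12 is even  ✓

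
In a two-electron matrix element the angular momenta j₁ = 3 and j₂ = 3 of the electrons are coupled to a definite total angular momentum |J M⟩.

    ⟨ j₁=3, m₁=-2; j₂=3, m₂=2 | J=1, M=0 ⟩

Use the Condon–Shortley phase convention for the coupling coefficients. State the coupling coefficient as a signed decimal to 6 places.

+0.377964

√[3·5!1!1!/8! · 1!5!5!1!1!1!] = √(900/7)
  +(−1)^4/∏(4,1,1,1,0,0)! = 1/24  (running 1/24)
  +(−1)^5/∏(5,0,0,0,1,1)! = -1/120  (running 1/30)
⟨..|..⟩ = √(900/7)·(1/30) = +0.377964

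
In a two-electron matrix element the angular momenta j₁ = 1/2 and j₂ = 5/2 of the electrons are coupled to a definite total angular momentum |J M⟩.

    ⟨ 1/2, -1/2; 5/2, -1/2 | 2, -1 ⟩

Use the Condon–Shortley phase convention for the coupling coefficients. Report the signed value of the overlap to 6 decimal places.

√[5·1!0!4!/6! · 0!1!2!3!1!3!] = √(12)
  +(−1)^1/∏(1,0,0,1,0,3)! = -1/6  (running -1/6)
⟨..|..⟩ = √(12)·(-1/6) = -0.577350

−√(1/3) = -0.577350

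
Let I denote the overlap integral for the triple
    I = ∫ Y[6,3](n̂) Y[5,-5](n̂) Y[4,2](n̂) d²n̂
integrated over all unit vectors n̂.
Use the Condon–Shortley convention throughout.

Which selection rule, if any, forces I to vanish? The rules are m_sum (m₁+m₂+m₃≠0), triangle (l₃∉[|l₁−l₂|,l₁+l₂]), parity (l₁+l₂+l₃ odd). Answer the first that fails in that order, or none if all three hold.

m₁+m₂+m₃ = 3 − 5 + 2 = 0  ✓
triangle: |6−5|=1 ≤ l₃=4 ≤ 6+5=11  ✓
parity: l₁+l₂+l₃ = 15 is odd  ✗

parity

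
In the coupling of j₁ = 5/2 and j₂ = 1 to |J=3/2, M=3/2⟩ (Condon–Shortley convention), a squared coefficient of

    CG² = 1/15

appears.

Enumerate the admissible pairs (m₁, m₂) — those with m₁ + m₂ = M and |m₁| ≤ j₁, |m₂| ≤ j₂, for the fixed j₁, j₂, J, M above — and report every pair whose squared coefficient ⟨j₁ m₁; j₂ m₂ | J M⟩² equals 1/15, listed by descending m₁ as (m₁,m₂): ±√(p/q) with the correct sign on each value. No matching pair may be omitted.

Admissible pairs with m₁+m₂ = M = 3/2: (1/2,1), (3/2,0), (5/2,-1)
  (m₁,m₂)=(5/2,-1): CG² = 2/3, CG = +√(2/3)
  (m₁,m₂)=(3/2,0): CG² = 4/15, CG = −√(4/15)
  (m₁,m₂)=(1/2,1): CG² = 1/15, CG = +√(1/15)   ← matches the target
Pairs with CG² = 1/15: (1/2,1): +√(1/15)

(1/2,1): +√(1/15)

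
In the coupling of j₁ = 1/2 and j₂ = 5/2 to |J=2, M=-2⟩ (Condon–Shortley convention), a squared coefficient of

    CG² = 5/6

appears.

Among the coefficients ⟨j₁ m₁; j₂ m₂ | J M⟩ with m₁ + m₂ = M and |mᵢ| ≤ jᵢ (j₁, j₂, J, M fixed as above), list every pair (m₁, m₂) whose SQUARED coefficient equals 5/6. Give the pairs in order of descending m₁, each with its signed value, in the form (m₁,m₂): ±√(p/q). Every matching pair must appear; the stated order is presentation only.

Admissible pairs with m₁+m₂ = M = -2: (-1/2,-3/2), (1/2,-5/2)
  (m₁,m₂)=(1/2,-5/2): CG² = 5/6, CG = +√(5/6)   ← matches the target
  (m₁,m₂)=(-1/2,-3/2): CG² = 1/6, CG = −√(1/6)
Pairs with CG² = 5/6: (1/2,-5/2): +√(5/6)

(1/2,-5/2): +√(5/6)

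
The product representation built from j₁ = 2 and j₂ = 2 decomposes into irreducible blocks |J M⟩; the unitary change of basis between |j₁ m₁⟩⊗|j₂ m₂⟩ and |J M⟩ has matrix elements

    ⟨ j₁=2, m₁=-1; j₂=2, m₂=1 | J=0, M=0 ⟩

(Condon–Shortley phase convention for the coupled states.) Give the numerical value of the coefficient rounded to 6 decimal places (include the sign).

−√(1/5) ≈ -0.447214

j₁+j₂−J=4  J+j₁−j₂=0  J−j₁+j₂=0  j₁+j₂+J+1=5
(j₁±m₁, j₂±m₂, J±M) = (1,3,3,1,0,0)
P² = 36/5
sum k=3..3:
  [3] −1/6 = -1/6
S = -1/6
C² = P²·S² = 1/5 ; C = -0.447214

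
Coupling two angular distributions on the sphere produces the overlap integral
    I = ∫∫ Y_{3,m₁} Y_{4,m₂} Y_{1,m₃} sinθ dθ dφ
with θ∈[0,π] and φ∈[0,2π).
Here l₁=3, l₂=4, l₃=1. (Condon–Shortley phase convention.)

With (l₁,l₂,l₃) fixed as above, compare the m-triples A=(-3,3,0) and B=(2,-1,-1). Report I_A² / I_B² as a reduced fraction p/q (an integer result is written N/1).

7/3

Same 3,4,1: normalisation and zero-m 3j drop out of the ratio.
A: Δ: 6! 0! 2! / 9! → 1/252; sum: t=6:+1/720 = 1/720; 3j²(3 4 1; -3 3 0) = Δ·Π!·Σ² = 1/36  (sign -1)
B: Δ: 6! 0! 2! / 9! → 1/252; sum: t=1:−1/240 = -1/240; 3j²(3 4 1; 2 -1 -1) = Δ·Π!·Σ² = 1/84  (sign -1)
I_A²/I_B² = (1/36)/(1/84) = 7/3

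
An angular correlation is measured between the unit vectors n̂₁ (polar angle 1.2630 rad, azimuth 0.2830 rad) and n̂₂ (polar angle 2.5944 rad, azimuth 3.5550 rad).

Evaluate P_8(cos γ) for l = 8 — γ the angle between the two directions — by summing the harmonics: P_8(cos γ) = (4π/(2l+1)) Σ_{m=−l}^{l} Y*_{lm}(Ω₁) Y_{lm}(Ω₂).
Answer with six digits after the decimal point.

Summing Y*_{l m}(θ₁,φ₁)·Y_{l m}(θ₂,φ₂) over m ∈ [−8, 8]; prefactor 4π/(2·8+1) = 0.739198:
  term(m=-8) = 0.00049 - 0.00084j   from Y*(Ω₁)=-0.22409 + 0.26975j, Y(Ω₂)=-0.00273 + 0.00046j
  term(m=-7) = 0.00496 - 0.00641j   from Y*(Ω₁)=-0.17784 + 0.40894j, Y(Ω₂)=-0.01762 - 0.00446j
  term(m=-6) = 0.00559 - 0.00556j   from Y*(Ω₁)=-0.01348 + 0.10539j, Y(Ω₂)=-0.05858 - 0.04557j
  term(m=-5) = -0.05252 + 0.04010j   from Y*(Ω₁)=-0.04878 - 0.31054j, Y(Ω₂)=-0.10008 - 0.18485j
  term(m=-4) = -0.08356 + 0.04803j   from Y*(Ω₁)=-0.09944 - 0.21189j, Y(Ω₂)=-0.03407 - 0.41035j
  term(m=-3) = 0.10021 - 0.04133j   from Y*(Ω₁)=0.14258 + 0.16198j, Y(Ω₂)=0.16305 - 0.47513j
  term(m=-2) = 0.05724 - 0.01528j   from Y*(Ω₁)=0.23113 + 0.14685j, Y(Ω₂)=0.14651 - 0.15917j
  term(m=-1) = 0.05295 - 0.00694j   from Y*(Ω₁)=-0.16124 - 0.04689j, Y(Ω₂)=-0.29121 + 0.12775j
  term(m=+0) = 0.09504 + 0.00000j   from Y*(Ω₁)=-0.28259 + 0.00000j, Y(Ω₂)=-0.33634 + 0.00000j
  term(m=+1) = 0.05295 + 0.00694j   from Y*(Ω₁)=0.16124 - 0.04689j, Y(Ω₂)=0.29121 + 0.12775j
  term(m=+2) = 0.05724 + 0.01528j   from Y*(Ω₁)=0.23113 - 0.14685j, Y(Ω₂)=0.14651 + 0.15917j
  term(m=+3) = 0.10021 + 0.04133j   from Y*(Ω₁)=-0.14258 + 0.16198j, Y(Ω₂)=-0.16305 - 0.47513j
  term(m=+4) = -0.08356 - 0.04803j   from Y*(Ω₁)=-0.09944 + 0.21189j, Y(Ω₂)=-0.03407 + 0.41035j
  term(m=+5) = -0.05252 - 0.04010j   from Y*(Ω₁)=0.04878 - 0.31054j, Y(Ω₂)=0.10008 - 0.18485j
  term(m=+6) = 0.00559 + 0.00556j   from Y*(Ω₁)=-0.01348 - 0.10539j, Y(Ω₂)=-0.05858 + 0.04557j
  term(m=+7) = 0.00496 + 0.00641j   from Y*(Ω₁)=0.17784 + 0.40894j, Y(Ω₂)=0.01762 - 0.00446j
  term(m=+8) = 0.00049 + 0.00084j   from Y*(Ω₁)=-0.22409 - 0.26975j, Y(Ω₂)=-0.00273 - 0.00046j
Total Σ_m = 0.26573 - 0.00000j. Multiply by 0.739198: 0.19643 - 0.00000j. P_8(cos γ) = 0.196428

0.196428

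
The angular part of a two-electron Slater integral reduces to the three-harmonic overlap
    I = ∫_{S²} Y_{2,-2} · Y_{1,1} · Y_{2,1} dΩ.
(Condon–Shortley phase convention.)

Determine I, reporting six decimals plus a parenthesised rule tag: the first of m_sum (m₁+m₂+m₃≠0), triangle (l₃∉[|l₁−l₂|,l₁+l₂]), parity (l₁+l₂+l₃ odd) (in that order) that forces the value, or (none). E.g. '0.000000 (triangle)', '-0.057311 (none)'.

0.000000 (parity)

L=5 odd ⇒ parity kills the (l;000) factor ⇒ I = 0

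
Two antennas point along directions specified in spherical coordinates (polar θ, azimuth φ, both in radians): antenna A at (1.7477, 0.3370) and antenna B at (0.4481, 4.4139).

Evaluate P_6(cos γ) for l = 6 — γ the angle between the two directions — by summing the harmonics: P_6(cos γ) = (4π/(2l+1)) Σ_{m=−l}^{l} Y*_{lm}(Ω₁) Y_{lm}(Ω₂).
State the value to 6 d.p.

0.304578

Summing Y*_{l m}(θ₁,φ₁)·Y_{l m}(θ₂,φ₂) over m ∈ [−6, 6]; prefactor 4π/(2·6+1) = 0.966644:
  [-6]  conj(Y_{6,-6})(Ω₁) = -0.191677+0.395585i ; Y_{6,-6}(Ω₂) = +0.000698-0.003118i ; Δ = +0.001100+0.000874i
  [-5]  conj(Y_{6,-5})(Ω₁) = +0.031021-0.270450i ; Y_{6,-5}(Ω₂) = -0.022953+0.001802i ; Δ = -0.000225+0.006264i
  [-4]  conj(Y_{6,-4})(Ω₁) = -0.048808-0.215433i ; Y_{6,-4}(Ω₂) = +0.036708+0.092754i ; Δ = +0.018191-0.012435i
  [-3]  conj(Y_{6,-3})(Ω₁) = +0.154417+0.246410i ; Y_{6,-3}(Ω₂) = +0.221174-0.177153i ; Δ = +0.077805+0.027144i
  [-2]  conj(Y_{6,-2})(Ω₁) = +0.116934+0.093405i ; Y_{6,-2}(Ω₂) = -0.412215-0.280187i ; Δ = -0.022031-0.071266i
  [-1]  conj(Y_{6,-1})(Ω₁) = -0.276326-0.096815i ; Y_{6,-1}(Ω₂) = -0.113785+0.369814i ; Δ = +0.067245-0.091173i
  [+0]  conj(Y_{6,0})(Ω₁) = -0.129899-0.000000i ; Y_{6,0}(Ω₂) = -0.238016+0.000000i ; Δ = +0.030918+0.000000i
  [+1]  conj(Y_{6,1})(Ω₁) = +0.276326-0.096815i ; Y_{6,1}(Ω₂) = +0.113785+0.369814i ; Δ = +0.067245+0.091173i
  [+2]  conj(Y_{6,2})(Ω₁) = +0.116934-0.093405i ; Y_{6,2}(Ω₂) = -0.412215+0.280187i ; Δ = -0.022031+0.071266i
  [+3]  conj(Y_{6,3})(Ω₁) = -0.154417+0.246410i ; Y_{6,3}(Ω₂) = -0.221174-0.177153i ; Δ = +0.077805-0.027144i
  [+4]  conj(Y_{6,4})(Ω₁) = -0.048808+0.215433i ; Y_{6,4}(Ω₂) = +0.036708-0.092754i ; Δ = +0.018191+0.012435i
  [+5]  conj(Y_{6,5})(Ω₁) = -0.031021-0.270450i ; Y_{6,5}(Ω₂) = +0.022953+0.001802i ; Δ = -0.000225-0.006264i
  [+6]  conj(Y_{6,6})(Ω₁) = -0.191677-0.395585i ; Y_{6,6}(Ω₂) = +0.000698+0.003118i ; Δ = +0.001100-0.000874i
Accumulated sum +0.315088+0.000000i; after 4π/(2l+1) scaling, +0.304578+0.000000i ⇒ P_6 = 0.304578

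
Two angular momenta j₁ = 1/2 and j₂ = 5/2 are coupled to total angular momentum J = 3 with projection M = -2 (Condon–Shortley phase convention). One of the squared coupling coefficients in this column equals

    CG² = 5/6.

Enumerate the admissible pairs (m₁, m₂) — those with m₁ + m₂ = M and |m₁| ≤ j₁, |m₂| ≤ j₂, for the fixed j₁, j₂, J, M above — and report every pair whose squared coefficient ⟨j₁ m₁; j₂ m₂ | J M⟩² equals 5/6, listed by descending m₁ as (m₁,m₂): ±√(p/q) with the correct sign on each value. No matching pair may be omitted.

Admissible pairs with m₁+m₂ = M = -2: (-1/2,-3/2), (1/2,-5/2)
  (m₁,m₂)=(1/2,-5/2): CG² = 1/6, CG = +√(1/6)
  (m₁,m₂)=(-1/2,-3/2): CG² = 5/6, CG = +√(5/6)   ← matches the target
Pairs with CG² = 5/6: (-1/2,-3/2): +√(5/6)

(-1/2,-3/2): +√(5/6)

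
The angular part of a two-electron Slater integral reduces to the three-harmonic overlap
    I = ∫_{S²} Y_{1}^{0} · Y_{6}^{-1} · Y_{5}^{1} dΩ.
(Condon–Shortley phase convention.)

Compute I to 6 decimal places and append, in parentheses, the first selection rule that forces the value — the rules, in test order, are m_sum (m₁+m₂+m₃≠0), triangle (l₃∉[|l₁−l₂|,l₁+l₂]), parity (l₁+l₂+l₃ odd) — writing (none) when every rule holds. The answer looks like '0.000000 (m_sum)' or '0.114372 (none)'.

-0.241725 (none)

Checks pass: Σm=0; 12 even; l₃=5∈[5,7].
(2·1+1)(2·6+1)(2·5+1) = 429
Δ: 2! 0! 10! / 13! → 1/858
sum: t=1:−1/14400 = -1/14400
3j²(1 6 5; 0 0 0) = Δ·Π!·Σ² = 6/143  (sign +1)
sum: t=1:−1/17280 = -1/17280
3j²(1 6 5; 0 -1 1) = Δ·Π!·Σ² = 35/858  (sign -1)
combine: 4πI² = 429·6/143·35/858 = 105/143
take √, sign -1: I = -0.24172507
No selection rule forces the value: the integral is nonzero (none).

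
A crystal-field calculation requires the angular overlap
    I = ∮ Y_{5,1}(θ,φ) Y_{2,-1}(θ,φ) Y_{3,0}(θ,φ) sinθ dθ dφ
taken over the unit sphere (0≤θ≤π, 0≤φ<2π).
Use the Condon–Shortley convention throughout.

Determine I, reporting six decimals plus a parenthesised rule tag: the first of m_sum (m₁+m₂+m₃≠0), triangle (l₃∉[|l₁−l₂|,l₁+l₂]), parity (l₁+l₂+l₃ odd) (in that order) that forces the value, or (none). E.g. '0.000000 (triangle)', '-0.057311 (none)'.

-0.214318 (none)

m-sum 0 ✓  L=10 even ✓  3≤3≤7 ✓
Π(2lᵢ+1) = 11×5×7 = 385
triangle coeff Δ(5,2,3) = 1/2310
Σ_t [2,2]: t=2:+1/144 = 1/144
(3j)²=10/231 [(5 2 3; 0 0 0)], sign=-1
Σ_t [1,1]: t=1:−1/216 = -1/216
(3j)²=8/231 [(5 2 3; 1 -1 0)], sign=+1
⇒ 4πI² = 400/693
I = (-1)√(400/693/(4π)) = -0.21431790
No selection rule forces the value: the integral is nonzero (none).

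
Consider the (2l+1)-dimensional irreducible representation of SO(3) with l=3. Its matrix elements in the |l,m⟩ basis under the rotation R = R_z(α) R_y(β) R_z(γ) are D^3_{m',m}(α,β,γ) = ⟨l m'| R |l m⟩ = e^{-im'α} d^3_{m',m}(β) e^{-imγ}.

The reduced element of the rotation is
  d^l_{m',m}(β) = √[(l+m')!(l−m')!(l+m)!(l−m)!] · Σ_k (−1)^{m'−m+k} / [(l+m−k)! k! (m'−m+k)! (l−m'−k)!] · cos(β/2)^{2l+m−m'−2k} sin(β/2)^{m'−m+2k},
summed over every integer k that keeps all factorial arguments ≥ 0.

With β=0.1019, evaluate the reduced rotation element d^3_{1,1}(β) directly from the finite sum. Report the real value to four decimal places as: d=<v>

d=0.9716

d^3_{1,1}(β=0.1019) via the finite sum:
With c≡cos(β/2)=0.998702 and s≡sin(β/2)=0.050928, N=[24·2·24·2]^{1/2}=48.000000
Admissible k: 0..2 (factorial args all ≥0)
  k=0: (−1)^0·48.0000/(48)·0.9987^6·0.0509^0 = +0.992239
  k=1: (−1)^1·48.0000/(6)·0.9987^4·0.0509^2 = -0.020642
  k=2: (−1)^2·48.0000/(8)·0.9987^2·0.0509^4 = +0.000040
d^3_{1,1}(0.1019) = +0.992239 -0.020642 +0.000040 = +0.971638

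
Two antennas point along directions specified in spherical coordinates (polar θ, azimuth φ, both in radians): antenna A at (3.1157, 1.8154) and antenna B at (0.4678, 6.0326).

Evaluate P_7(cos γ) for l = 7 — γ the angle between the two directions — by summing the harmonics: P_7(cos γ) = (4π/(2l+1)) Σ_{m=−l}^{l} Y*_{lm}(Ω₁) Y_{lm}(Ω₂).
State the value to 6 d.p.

Addition theorem: P_7(cos γ) = (4π/15) Σ_m Y*_{lm}(Ω₁) Y_{lm}(Ω₂), m = −7…7:
  m=-7: Y*=+0.000000+0.000000i  Y=-0.000346+0.001864i  product -0.000000+0.000000i
  m=-6: Y*=+0.000000+0.000000i  Y=+0.000944+0.014007i  product -0.000000+0.000000i
  m=-5: Y*=-0.000000+0.000000i  Y=+0.020005+0.060799i  product -0.000000-0.000000i
  m=-4: Y*=-0.000002-0.000003i  Y=+0.107249+0.167894i  product +0.000000-0.000001i
  m=-3: Y*=+0.000103-0.000114i  Y=+0.305131+0.285261i  product +0.000064-0.000005i
  m=-2: Y*=+0.004431+0.002359i  Y=+0.451388+0.247281i  product +0.001417+0.002160i
  m=-1: Y*=-0.025515+0.102221i  Y=+0.147843+0.037843i  product -0.007640+0.014147i
  m=+0: Y*=-1.082318-0.000000i  Y=-0.424676+0.000000i  product +0.459634+0.000000i
  m=+1: Y*=+0.025515+0.102221i  Y=-0.147843+0.037843i  product -0.007640-0.014147i
  m=+2: Y*=+0.004431-0.002359i  Y=+0.451388-0.247281i  product +0.001417-0.002160i
  m=+3: Y*=-0.000103-0.000114i  Y=-0.305131+0.285261i  product +0.000064+0.000005i
  m=+4: Y*=-0.000002+0.000003i  Y=+0.107249-0.167894i  product +0.000000+0.000001i
  m=+5: Y*=+0.000000+0.000000i  Y=-0.020005+0.060799i  product -0.000000+0.000000i
  m=+6: Y*=+0.000000-0.000000i  Y=+0.000944-0.014007i  product -0.000000-0.000000i
  m=+7: Y*=-0.000000+0.000000i  Y=+0.000346+0.001864i  product -0.000000-0.000000i
Total Σ_m = +0.447315+0.000000i. Multiply by 0.837758: +0.374742+0.000000i. P_7(cos γ) = 0.374742

0.374742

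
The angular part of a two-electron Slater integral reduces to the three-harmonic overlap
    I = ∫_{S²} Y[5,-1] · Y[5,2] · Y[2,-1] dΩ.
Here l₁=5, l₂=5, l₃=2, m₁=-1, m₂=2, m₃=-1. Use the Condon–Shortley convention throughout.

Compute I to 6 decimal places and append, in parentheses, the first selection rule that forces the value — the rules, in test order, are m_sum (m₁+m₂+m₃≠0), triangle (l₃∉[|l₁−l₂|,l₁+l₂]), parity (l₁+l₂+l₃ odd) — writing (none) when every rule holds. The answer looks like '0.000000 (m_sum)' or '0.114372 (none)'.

0.104819 (none)

Checks pass: Σm=0; 12 even; l₃=2∈[0,10].
(2·5+1)(2·5+1)(2·2+1) = 605
Δ: 8! 2! 2! / 13! → 1/38610
sum: t=3:−1/2880 t=4:+1/576 t=5:−1/2880 = 1/960
3j²(5 5 2; 0 0 0) = Δ·Π!·Σ² = 10/429  (sign +1)
sum: t=5:−1/1440 t=6:+1/2880 = -1/2880
3j²(5 5 2; -1 2 -1) = Δ·Π!·Σ² = 7/715  (sign +1)
combine: 4πI² = 605·10/429·7/715 = 70/507
take √, sign +1: I = 0.10481902
No selection rule forces the value: the integral is nonzero (none).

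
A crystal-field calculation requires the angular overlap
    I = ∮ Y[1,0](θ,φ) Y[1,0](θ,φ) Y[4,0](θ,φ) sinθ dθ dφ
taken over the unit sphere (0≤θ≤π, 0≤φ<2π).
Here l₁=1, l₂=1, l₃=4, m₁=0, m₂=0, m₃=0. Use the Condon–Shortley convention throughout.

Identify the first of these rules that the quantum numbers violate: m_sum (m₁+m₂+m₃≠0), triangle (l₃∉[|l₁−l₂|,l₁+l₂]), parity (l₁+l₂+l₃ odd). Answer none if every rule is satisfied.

azimuthal sum: 0 + 0 + 0 = 0  ✓
l₃ must lie in [0,2]; have l₃=4  ✗
L = 1 + 1 + 4 = 6 (even)

triangle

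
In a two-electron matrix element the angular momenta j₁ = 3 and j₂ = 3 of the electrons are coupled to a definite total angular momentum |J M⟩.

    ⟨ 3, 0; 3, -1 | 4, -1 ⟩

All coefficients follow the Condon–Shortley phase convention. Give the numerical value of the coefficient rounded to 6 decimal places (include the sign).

-0.312094  (= −√(15/154))

triangle: 2!·4!·4!/11! = 1152/39916800
(j±m)!: 3!·3!·2!·4!·3!·5! = 1244160
prefactor² = (2J+1)·Δ·N² = 124416/385
  k=0: +1/(0!·2!·3!·2!·1!·2!) = 1/48
  k=1: −1/(1!·1!·2!·1!·2!·3!) = -1/24
  k=2: +1/(2!·0!·1!·0!·3!·4!) = 1/288
Σ = -5/288  ⇒  CG² = 124416/385·(-5/288)² = 15/154
CG = −√(15/154) = -0.312094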